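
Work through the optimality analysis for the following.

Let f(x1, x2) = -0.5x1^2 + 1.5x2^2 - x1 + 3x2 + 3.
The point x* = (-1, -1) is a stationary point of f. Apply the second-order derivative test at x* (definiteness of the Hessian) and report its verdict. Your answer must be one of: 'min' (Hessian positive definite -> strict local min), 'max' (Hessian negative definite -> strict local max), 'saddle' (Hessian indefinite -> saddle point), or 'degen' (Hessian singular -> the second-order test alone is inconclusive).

Compute the Hessian H = grad^2 f:
  H = [[-1, 0], [0, 3]]
Verify stationarity: grad f(x*) = H x* + g = (0, 0).
Eigenvalues of H: -1, 3.
Eigenvalues have mixed signs, so H is indefinite -> x* is a saddle point.

saddle


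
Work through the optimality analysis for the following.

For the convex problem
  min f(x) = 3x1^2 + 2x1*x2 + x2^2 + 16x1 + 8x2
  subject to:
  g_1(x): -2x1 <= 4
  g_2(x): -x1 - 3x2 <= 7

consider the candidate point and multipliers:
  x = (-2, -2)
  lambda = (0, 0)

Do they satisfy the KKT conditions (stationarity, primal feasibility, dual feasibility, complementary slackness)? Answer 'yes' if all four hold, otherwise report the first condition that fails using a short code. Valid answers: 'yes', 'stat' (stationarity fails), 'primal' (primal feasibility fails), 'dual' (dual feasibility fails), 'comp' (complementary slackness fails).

Gradient of f: grad f(x) = Q x + c = (0, 0)
Constraint values g_i(x) = a_i^T x - b_i:
  g_1((-2, -2)) = 0
  g_2((-2, -2)) = 1
Stationarity residual: grad f(x) + sum_i lambda_i a_i = (0, 0)
  -> stationarity OK
Primal feasibility (all g_i <= 0): FAILS
Dual feasibility (all lambda_i >= 0): OK
Complementary slackness (lambda_i * g_i(x) = 0 for all i): OK

Verdict: the first failing condition is primal_feasibility -> primal.

primal


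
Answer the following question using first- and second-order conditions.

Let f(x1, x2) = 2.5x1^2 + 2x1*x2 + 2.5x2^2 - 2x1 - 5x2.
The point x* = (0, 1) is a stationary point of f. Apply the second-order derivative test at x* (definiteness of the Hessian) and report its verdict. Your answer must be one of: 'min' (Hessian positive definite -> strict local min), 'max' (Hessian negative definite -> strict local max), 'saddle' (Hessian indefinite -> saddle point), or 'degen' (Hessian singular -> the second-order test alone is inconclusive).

Compute the Hessian H = grad^2 f:
  H = [[5, 2], [2, 5]]
Verify stationarity: grad f(x*) = H x* + g = (0, 0).
Eigenvalues of H: 3, 7.
Both eigenvalues > 0, so H is positive definite -> x* is a strict local min.

min


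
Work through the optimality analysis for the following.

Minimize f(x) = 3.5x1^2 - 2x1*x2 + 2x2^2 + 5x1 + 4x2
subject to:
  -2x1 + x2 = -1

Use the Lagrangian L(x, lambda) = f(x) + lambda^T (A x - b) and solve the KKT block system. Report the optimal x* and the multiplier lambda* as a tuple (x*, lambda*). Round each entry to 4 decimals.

Form the Lagrangian:
  L(x, lambda) = (1/2) x^T Q x + c^T x + lambda^T (A x - b)
Stationarity (grad_x L = 0): Q x + c + A^T lambda = 0.
Primal feasibility: A x = b.

This gives the KKT block system:
  [ Q   A^T ] [ x     ]   [-c ]
  [ A    0  ] [ lambda ] = [ b ]

Solving the linear system:
  x*      = (-0.4667, -1.9333)
  lambda* = (2.8)
  f(x*)   = -3.6333

x* = (-0.4667, -1.9333), lambda* = (2.8)


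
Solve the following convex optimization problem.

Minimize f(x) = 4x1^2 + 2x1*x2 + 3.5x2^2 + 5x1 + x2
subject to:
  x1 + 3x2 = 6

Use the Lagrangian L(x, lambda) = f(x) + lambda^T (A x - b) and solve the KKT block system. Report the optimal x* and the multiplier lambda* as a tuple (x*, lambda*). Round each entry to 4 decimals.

Form the Lagrangian:
  L(x, lambda) = (1/2) x^T Q x + c^T x + lambda^T (A x - b)
Stationarity (grad_x L = 0): Q x + c + A^T lambda = 0.
Primal feasibility: A x = b.

This gives the KKT block system:
  [ Q   A^T ] [ x     ]   [-c ]
  [ A    0  ] [ lambda ] = [ b ]

Solving the linear system:
  x*      = (-0.5373, 2.1791)
  lambda* = (-5.0597)
  f(x*)   = 14.9254

x* = (-0.5373, 2.1791), lambda* = (-5.0597)


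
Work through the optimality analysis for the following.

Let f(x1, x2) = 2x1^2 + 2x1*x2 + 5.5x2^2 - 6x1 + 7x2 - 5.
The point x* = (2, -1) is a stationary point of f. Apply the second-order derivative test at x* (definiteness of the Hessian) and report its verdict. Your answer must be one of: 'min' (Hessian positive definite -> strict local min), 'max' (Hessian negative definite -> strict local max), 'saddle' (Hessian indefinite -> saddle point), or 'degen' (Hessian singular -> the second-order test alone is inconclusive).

Compute the Hessian H = grad^2 f:
  H = [[4, 2], [2, 11]]
Verify stationarity: grad f(x*) = H x* + g = (0, 0).
Eigenvalues of H: 3.4689, 11.5311.
Both eigenvalues > 0, so H is positive definite -> x* is a strict local min.

min


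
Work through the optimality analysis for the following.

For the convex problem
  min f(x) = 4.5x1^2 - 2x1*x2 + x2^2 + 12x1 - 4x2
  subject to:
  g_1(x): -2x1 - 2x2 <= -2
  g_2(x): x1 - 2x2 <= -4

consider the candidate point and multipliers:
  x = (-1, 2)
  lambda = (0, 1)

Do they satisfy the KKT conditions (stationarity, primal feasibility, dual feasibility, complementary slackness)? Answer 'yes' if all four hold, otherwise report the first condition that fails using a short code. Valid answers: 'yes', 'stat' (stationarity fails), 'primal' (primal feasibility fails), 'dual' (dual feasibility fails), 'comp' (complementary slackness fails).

Gradient of f: grad f(x) = Q x + c = (-1, 2)
Constraint values g_i(x) = a_i^T x - b_i:
  g_1((-1, 2)) = 0
  g_2((-1, 2)) = -1
Stationarity residual: grad f(x) + sum_i lambda_i a_i = (0, 0)
  -> stationarity OK
Primal feasibility (all g_i <= 0): OK
Dual feasibility (all lambda_i >= 0): OK
Complementary slackness (lambda_i * g_i(x) = 0 for all i): FAILS

Verdict: the first failing condition is complementary_slackness -> comp.

comp


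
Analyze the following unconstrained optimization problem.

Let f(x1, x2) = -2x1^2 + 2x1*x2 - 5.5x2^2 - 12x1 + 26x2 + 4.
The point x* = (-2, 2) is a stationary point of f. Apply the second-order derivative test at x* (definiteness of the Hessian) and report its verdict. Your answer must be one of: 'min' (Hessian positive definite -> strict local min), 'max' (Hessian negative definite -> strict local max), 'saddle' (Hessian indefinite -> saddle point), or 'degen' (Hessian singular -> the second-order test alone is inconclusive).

Compute the Hessian H = grad^2 f:
  H = [[-4, 2], [2, -11]]
Verify stationarity: grad f(x*) = H x* + g = (0, 0).
Eigenvalues of H: -11.5311, -3.4689.
Both eigenvalues < 0, so H is negative definite -> x* is a strict local max.

max


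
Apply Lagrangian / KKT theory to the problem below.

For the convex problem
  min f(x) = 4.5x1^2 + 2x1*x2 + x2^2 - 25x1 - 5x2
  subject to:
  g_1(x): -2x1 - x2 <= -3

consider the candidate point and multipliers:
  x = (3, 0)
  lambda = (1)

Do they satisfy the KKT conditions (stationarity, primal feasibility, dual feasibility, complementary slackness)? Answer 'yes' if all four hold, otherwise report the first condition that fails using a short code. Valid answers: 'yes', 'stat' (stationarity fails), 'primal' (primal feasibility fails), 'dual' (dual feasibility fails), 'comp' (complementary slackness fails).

Gradient of f: grad f(x) = Q x + c = (2, 1)
Constraint values g_i(x) = a_i^T x - b_i:
  g_1((3, 0)) = -3
Stationarity residual: grad f(x) + sum_i lambda_i a_i = (0, 0)
  -> stationarity OK
Primal feasibility (all g_i <= 0): OK
Dual feasibility (all lambda_i >= 0): OK
Complementary slackness (lambda_i * g_i(x) = 0 for all i): FAILS

Verdict: the first failing condition is complementary_slackness -> comp.

comp


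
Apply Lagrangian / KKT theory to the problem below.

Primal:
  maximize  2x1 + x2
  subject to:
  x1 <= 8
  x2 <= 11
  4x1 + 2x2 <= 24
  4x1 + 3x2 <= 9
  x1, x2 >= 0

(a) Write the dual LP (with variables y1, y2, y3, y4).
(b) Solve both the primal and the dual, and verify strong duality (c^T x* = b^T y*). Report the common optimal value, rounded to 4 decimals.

The standard primal-dual pair for 'max c^T x s.t. A x <= b, x >= 0' is:
  Dual:  min b^T y  s.t.  A^T y >= c,  y >= 0.

So the dual LP is:
  minimize  8y1 + 11y2 + 24y3 + 9y4
  subject to:
    y1 + 4y3 + 4y4 >= 2
    y2 + 2y3 + 3y4 >= 1
    y1, y2, y3, y4 >= 0

Solving the primal: x* = (2.25, 0).
  primal value c^T x* = 4.5.
Solving the dual: y* = (0, 0, 0, 0.5).
  dual value b^T y* = 4.5.
Strong duality: c^T x* = b^T y*. Confirmed.

4.5


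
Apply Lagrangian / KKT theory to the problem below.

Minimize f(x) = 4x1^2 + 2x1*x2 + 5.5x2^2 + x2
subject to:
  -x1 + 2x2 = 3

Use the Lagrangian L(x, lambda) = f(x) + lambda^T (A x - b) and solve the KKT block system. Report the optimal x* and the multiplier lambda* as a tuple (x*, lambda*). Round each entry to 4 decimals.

Form the Lagrangian:
  L(x, lambda) = (1/2) x^T Q x + c^T x + lambda^T (A x - b)
Stationarity (grad_x L = 0): Q x + c + A^T lambda = 0.
Primal feasibility: A x = b.

This gives the KKT block system:
  [ Q   A^T ] [ x     ]   [-c ]
  [ A    0  ] [ lambda ] = [ b ]

Solving the linear system:
  x*      = (-0.9216, 1.0392)
  lambda* = (-5.2941)
  f(x*)   = 8.4608

x* = (-0.9216, 1.0392), lambda* = (-5.2941)


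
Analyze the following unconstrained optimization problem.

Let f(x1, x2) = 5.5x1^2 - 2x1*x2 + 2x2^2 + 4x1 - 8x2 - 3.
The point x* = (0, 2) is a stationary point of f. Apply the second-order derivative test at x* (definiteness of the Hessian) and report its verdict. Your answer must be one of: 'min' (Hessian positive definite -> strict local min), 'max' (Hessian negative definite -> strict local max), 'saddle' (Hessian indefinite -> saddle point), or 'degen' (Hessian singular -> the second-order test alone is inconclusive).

Compute the Hessian H = grad^2 f:
  H = [[11, -2], [-2, 4]]
Verify stationarity: grad f(x*) = H x* + g = (0, 0).
Eigenvalues of H: 3.4689, 11.5311.
Both eigenvalues > 0, so H is positive definite -> x* is a strict local min.

min


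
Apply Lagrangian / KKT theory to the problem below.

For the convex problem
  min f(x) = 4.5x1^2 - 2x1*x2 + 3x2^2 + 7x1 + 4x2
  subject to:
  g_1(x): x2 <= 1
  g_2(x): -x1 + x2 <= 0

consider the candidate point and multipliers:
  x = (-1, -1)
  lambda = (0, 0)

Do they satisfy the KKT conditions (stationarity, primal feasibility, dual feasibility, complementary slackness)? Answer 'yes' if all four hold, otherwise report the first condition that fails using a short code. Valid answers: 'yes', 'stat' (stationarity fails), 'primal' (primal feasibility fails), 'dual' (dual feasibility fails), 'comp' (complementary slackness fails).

Gradient of f: grad f(x) = Q x + c = (0, 0)
Constraint values g_i(x) = a_i^T x - b_i:
  g_1((-1, -1)) = -2
  g_2((-1, -1)) = 0
Stationarity residual: grad f(x) + sum_i lambda_i a_i = (0, 0)
  -> stationarity OK
Primal feasibility (all g_i <= 0): OK
Dual feasibility (all lambda_i >= 0): OK
Complementary slackness (lambda_i * g_i(x) = 0 for all i): OK

Verdict: yes, KKT holds.

yes


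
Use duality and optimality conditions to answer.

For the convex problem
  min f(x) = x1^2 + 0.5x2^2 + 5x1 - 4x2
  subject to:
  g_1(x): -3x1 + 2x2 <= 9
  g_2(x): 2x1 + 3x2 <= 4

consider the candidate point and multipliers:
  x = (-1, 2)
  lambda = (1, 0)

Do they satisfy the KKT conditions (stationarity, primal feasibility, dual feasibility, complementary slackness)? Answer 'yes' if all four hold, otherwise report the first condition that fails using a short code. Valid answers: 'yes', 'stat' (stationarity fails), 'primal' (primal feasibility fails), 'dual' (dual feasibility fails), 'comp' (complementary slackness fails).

Gradient of f: grad f(x) = Q x + c = (3, -2)
Constraint values g_i(x) = a_i^T x - b_i:
  g_1((-1, 2)) = -2
  g_2((-1, 2)) = 0
Stationarity residual: grad f(x) + sum_i lambda_i a_i = (0, 0)
  -> stationarity OK
Primal feasibility (all g_i <= 0): OK
Dual feasibility (all lambda_i >= 0): OK
Complementary slackness (lambda_i * g_i(x) = 0 for all i): FAILS

Verdict: the first failing condition is complementary_slackness -> comp.

comp


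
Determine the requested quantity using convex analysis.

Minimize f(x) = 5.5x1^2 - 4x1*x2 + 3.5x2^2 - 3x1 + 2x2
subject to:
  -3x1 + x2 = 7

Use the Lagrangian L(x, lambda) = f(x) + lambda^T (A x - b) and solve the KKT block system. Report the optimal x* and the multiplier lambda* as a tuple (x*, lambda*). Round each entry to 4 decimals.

Form the Lagrangian:
  L(x, lambda) = (1/2) x^T Q x + c^T x + lambda^T (A x - b)
Stationarity (grad_x L = 0): Q x + c + A^T lambda = 0.
Primal feasibility: A x = b.

This gives the KKT block system:
  [ Q   A^T ] [ x     ]   [-c ]
  [ A    0  ] [ lambda ] = [ b ]

Solving the linear system:
  x*      = (-2.44, -0.32)
  lambda* = (-9.52)
  f(x*)   = 36.66

x* = (-2.44, -0.32), lambda* = (-9.52)


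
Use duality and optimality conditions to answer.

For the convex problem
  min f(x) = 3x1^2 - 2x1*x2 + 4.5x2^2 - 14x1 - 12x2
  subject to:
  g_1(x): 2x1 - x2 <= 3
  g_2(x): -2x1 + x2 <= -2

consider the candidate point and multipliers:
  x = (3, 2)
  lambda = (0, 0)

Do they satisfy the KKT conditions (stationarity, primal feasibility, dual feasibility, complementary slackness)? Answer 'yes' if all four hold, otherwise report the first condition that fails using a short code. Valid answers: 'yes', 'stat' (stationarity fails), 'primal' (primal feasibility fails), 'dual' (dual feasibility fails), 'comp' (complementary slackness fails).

Gradient of f: grad f(x) = Q x + c = (0, 0)
Constraint values g_i(x) = a_i^T x - b_i:
  g_1((3, 2)) = 1
  g_2((3, 2)) = -2
Stationarity residual: grad f(x) + sum_i lambda_i a_i = (0, 0)
  -> stationarity OK
Primal feasibility (all g_i <= 0): FAILS
Dual feasibility (all lambda_i >= 0): OK
Complementary slackness (lambda_i * g_i(x) = 0 for all i): OK

Verdict: the first failing condition is primal_feasibility -> primal.

primal


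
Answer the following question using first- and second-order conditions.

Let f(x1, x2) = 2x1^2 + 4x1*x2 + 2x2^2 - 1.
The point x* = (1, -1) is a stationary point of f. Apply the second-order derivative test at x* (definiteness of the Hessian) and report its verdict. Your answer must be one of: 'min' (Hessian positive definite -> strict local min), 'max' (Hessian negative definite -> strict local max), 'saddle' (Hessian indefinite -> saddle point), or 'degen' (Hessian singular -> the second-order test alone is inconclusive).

Compute the Hessian H = grad^2 f:
  H = [[4, 4], [4, 4]]
Verify stationarity: grad f(x*) = H x* + g = (0, 0).
Eigenvalues of H: 0, 8.
H has a zero eigenvalue (singular; positive semidefinite but not definite), so H is neither positive definite, negative definite, nor indefinite. The second-order test alone is inconclusive -> degen.
(Indeed, f is constant along the null direction of H through x*, so x* is not a strict local extremum.)

degen


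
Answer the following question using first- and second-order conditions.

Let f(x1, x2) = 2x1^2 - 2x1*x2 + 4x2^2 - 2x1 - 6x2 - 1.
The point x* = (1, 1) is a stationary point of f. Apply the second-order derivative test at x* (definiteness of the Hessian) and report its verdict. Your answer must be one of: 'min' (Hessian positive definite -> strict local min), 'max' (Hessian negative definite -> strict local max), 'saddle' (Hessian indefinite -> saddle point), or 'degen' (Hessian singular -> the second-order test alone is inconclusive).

Compute the Hessian H = grad^2 f:
  H = [[4, -2], [-2, 8]]
Verify stationarity: grad f(x*) = H x* + g = (0, 0).
Eigenvalues of H: 3.1716, 8.8284.
Both eigenvalues > 0, so H is positive definite -> x* is a strict local min.

min


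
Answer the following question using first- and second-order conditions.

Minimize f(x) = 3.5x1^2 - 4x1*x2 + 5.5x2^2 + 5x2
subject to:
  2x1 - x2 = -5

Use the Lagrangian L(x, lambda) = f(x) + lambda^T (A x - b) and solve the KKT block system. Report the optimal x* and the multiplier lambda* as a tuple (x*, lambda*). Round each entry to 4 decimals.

Form the Lagrangian:
  L(x, lambda) = (1/2) x^T Q x + c^T x + lambda^T (A x - b)
Stationarity (grad_x L = 0): Q x + c + A^T lambda = 0.
Primal feasibility: A x = b.

This gives the KKT block system:
  [ Q   A^T ] [ x     ]   [-c ]
  [ A    0  ] [ lambda ] = [ b ]

Solving the linear system:
  x*      = (-2.8571, -0.7143)
  lambda* = (8.5714)
  f(x*)   = 19.6429

x* = (-2.8571, -0.7143), lambda* = (8.5714)


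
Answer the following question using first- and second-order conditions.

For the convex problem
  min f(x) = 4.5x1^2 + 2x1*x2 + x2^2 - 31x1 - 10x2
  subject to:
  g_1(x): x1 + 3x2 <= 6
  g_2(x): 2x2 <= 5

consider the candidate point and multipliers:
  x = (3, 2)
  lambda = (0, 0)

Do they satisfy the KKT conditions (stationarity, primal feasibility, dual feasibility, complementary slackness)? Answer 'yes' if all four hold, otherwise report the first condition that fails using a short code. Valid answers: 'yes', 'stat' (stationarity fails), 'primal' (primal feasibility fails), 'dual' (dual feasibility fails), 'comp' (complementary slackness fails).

Gradient of f: grad f(x) = Q x + c = (0, 0)
Constraint values g_i(x) = a_i^T x - b_i:
  g_1((3, 2)) = 3
  g_2((3, 2)) = -1
Stationarity residual: grad f(x) + sum_i lambda_i a_i = (0, 0)
  -> stationarity OK
Primal feasibility (all g_i <= 0): FAILS
Dual feasibility (all lambda_i >= 0): OK
Complementary slackness (lambda_i * g_i(x) = 0 for all i): OK

Verdict: the first failing condition is primal_feasibility -> primal.

primal


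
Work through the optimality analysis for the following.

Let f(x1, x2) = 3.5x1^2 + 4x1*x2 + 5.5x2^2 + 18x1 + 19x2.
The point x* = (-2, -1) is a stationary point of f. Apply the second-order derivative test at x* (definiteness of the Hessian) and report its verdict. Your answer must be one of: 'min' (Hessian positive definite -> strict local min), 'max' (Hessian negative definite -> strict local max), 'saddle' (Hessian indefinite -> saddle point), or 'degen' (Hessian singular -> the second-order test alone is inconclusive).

Compute the Hessian H = grad^2 f:
  H = [[7, 4], [4, 11]]
Verify stationarity: grad f(x*) = H x* + g = (0, 0).
Eigenvalues of H: 4.5279, 13.4721.
Both eigenvalues > 0, so H is positive definite -> x* is a strict local min.

min


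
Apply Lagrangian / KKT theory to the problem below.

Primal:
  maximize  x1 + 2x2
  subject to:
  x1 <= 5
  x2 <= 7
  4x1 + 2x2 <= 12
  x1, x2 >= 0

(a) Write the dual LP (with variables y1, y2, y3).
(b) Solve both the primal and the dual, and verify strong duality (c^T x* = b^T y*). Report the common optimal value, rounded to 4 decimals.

The standard primal-dual pair for 'max c^T x s.t. A x <= b, x >= 0' is:
  Dual:  min b^T y  s.t.  A^T y >= c,  y >= 0.

So the dual LP is:
  minimize  5y1 + 7y2 + 12y3
  subject to:
    y1 + 4y3 >= 1
    y2 + 2y3 >= 2
    y1, y2, y3 >= 0

Solving the primal: x* = (0, 6).
  primal value c^T x* = 12.
Solving the dual: y* = (0, 0, 1).
  dual value b^T y* = 12.
Strong duality: c^T x* = b^T y*. Confirmed.

12


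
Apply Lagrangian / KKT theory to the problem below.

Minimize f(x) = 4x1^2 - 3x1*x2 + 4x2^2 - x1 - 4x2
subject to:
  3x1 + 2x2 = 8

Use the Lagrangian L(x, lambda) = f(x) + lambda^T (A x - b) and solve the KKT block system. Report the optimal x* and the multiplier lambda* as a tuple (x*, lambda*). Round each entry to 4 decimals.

Form the Lagrangian:
  L(x, lambda) = (1/2) x^T Q x + c^T x + lambda^T (A x - b)
Stationarity (grad_x L = 0): Q x + c + A^T lambda = 0.
Primal feasibility: A x = b.

This gives the KKT block system:
  [ Q   A^T ] [ x     ]   [-c ]
  [ A    0  ] [ lambda ] = [ b ]

Solving the linear system:
  x*      = (1.5714, 1.6429)
  lambda* = (-2.2143)
  f(x*)   = 4.7857

x* = (1.5714, 1.6429), lambda* = (-2.2143)


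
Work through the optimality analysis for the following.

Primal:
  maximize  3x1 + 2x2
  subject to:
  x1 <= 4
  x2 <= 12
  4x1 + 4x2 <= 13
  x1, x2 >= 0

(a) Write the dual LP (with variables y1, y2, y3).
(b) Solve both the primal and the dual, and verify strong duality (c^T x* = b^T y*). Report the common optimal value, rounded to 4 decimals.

The standard primal-dual pair for 'max c^T x s.t. A x <= b, x >= 0' is:
  Dual:  min b^T y  s.t.  A^T y >= c,  y >= 0.

So the dual LP is:
  minimize  4y1 + 12y2 + 13y3
  subject to:
    y1 + 4y3 >= 3
    y2 + 4y3 >= 2
    y1, y2, y3 >= 0

Solving the primal: x* = (3.25, 0).
  primal value c^T x* = 9.75.
Solving the dual: y* = (0, 0, 0.75).
  dual value b^T y* = 9.75.
Strong duality: c^T x* = b^T y*. Confirmed.

9.75


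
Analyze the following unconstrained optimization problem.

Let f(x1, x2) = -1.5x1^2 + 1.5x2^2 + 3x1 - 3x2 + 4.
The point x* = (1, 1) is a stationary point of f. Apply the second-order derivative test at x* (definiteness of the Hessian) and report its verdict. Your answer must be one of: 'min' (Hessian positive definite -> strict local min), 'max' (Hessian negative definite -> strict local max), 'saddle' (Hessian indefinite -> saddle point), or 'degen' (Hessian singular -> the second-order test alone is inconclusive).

Compute the Hessian H = grad^2 f:
  H = [[-3, 0], [0, 3]]
Verify stationarity: grad f(x*) = H x* + g = (0, 0).
Eigenvalues of H: -3, 3.
Eigenvalues have mixed signs, so H is indefinite -> x* is a saddle point.

saddle


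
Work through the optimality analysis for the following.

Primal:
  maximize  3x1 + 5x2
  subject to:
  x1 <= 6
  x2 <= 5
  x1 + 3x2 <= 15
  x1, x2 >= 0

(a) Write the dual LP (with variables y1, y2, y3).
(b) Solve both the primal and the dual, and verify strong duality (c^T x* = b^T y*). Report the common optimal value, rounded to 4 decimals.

The standard primal-dual pair for 'max c^T x s.t. A x <= b, x >= 0' is:
  Dual:  min b^T y  s.t.  A^T y >= c,  y >= 0.

So the dual LP is:
  minimize  6y1 + 5y2 + 15y3
  subject to:
    y1 + y3 >= 3
    y2 + 3y3 >= 5
    y1, y2, y3 >= 0

Solving the primal: x* = (6, 3).
  primal value c^T x* = 33.
Solving the dual: y* = (1.3333, 0, 1.6667).
  dual value b^T y* = 33.
Strong duality: c^T x* = b^T y*. Confirmed.

33


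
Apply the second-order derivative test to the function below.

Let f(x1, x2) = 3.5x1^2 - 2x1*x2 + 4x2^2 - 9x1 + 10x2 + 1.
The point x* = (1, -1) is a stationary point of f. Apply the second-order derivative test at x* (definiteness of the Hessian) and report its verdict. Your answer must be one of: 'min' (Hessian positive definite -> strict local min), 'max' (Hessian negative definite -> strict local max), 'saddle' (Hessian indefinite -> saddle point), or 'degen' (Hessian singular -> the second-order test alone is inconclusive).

Compute the Hessian H = grad^2 f:
  H = [[7, -2], [-2, 8]]
Verify stationarity: grad f(x*) = H x* + g = (0, 0).
Eigenvalues of H: 5.4384, 9.5616.
Both eigenvalues > 0, so H is positive definite -> x* is a strict local min.

min


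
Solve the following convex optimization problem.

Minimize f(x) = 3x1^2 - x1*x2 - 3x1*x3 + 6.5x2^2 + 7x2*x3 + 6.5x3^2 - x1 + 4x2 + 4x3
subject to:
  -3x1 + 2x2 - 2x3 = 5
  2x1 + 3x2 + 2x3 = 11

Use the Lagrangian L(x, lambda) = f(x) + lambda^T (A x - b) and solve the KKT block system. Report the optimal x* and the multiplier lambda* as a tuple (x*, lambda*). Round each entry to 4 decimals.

Form the Lagrangian:
  L(x, lambda) = (1/2) x^T Q x + c^T x + lambda^T (A x - b)
Stationarity (grad_x L = 0): Q x + c + A^T lambda = 0.
Primal feasibility: A x = b.

This gives the KKT block system:
  [ Q   A^T ] [ x     ]   [-c ]
  [ A    0  ] [ lambda ] = [ b ]

Solving the linear system:
  x*      = (1.3132, 3.4626, -1.0071)
  lambda* = (-4.7684, -10.3715)
  f(x*)   = 73.2184

x* = (1.3132, 3.4626, -1.0071), lambda* = (-4.7684, -10.3715)


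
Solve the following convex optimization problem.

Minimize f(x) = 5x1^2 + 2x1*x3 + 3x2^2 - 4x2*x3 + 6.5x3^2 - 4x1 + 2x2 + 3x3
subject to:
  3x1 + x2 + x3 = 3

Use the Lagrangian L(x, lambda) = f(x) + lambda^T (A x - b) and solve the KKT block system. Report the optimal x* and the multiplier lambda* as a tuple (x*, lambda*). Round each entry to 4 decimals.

Form the Lagrangian:
  L(x, lambda) = (1/2) x^T Q x + c^T x + lambda^T (A x - b)
Stationarity (grad_x L = 0): Q x + c + A^T lambda = 0.
Primal feasibility: A x = b.

This gives the KKT block system:
  [ Q   A^T ] [ x     ]   [-c ]
  [ A    0  ] [ lambda ] = [ b ]

Solving the linear system:
  x*      = (1.1364, -0.1364, -0.2727)
  lambda* = (-2.2727)
  f(x*)   = 0.5909

x* = (1.1364, -0.1364, -0.2727), lambda* = (-2.2727)


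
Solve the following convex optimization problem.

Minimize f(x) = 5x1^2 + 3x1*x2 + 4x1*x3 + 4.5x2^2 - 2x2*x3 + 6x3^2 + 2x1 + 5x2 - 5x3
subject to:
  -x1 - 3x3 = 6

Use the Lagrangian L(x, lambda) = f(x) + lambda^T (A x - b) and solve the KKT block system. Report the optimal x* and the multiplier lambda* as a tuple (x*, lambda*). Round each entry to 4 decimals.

Form the Lagrangian:
  L(x, lambda) = (1/2) x^T Q x + c^T x + lambda^T (A x - b)
Stationarity (grad_x L = 0): Q x + c + A^T lambda = 0.
Primal feasibility: A x = b.

This gives the KKT block system:
  [ Q   A^T ] [ x     ]   [-c ]
  [ A    0  ] [ lambda ] = [ b ]

Solving the linear system:
  x*      = (0, -1, -2)
  lambda* = (-9)
  f(x*)   = 29.5

x* = (0, -1, -2), lambda* = (-9)


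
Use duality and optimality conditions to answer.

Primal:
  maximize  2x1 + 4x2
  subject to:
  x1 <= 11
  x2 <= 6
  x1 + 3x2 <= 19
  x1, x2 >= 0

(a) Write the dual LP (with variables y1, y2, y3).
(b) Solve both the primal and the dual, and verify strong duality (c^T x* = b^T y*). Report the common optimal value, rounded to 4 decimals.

The standard primal-dual pair for 'max c^T x s.t. A x <= b, x >= 0' is:
  Dual:  min b^T y  s.t.  A^T y >= c,  y >= 0.

So the dual LP is:
  minimize  11y1 + 6y2 + 19y3
  subject to:
    y1 + y3 >= 2
    y2 + 3y3 >= 4
    y1, y2, y3 >= 0

Solving the primal: x* = (11, 2.6667).
  primal value c^T x* = 32.6667.
Solving the dual: y* = (0.6667, 0, 1.3333).
  dual value b^T y* = 32.6667.
Strong duality: c^T x* = b^T y*. Confirmed.

32.6667


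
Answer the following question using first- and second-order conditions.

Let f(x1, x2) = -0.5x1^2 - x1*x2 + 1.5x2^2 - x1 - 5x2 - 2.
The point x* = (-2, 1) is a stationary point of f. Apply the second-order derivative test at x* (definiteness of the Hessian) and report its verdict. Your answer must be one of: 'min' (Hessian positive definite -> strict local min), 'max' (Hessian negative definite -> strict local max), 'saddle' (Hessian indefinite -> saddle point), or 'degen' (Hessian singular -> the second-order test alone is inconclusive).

Compute the Hessian H = grad^2 f:
  H = [[-1, -1], [-1, 3]]
Verify stationarity: grad f(x*) = H x* + g = (0, 0).
Eigenvalues of H: -1.2361, 3.2361.
Eigenvalues have mixed signs, so H is indefinite -> x* is a saddle point.

saddle


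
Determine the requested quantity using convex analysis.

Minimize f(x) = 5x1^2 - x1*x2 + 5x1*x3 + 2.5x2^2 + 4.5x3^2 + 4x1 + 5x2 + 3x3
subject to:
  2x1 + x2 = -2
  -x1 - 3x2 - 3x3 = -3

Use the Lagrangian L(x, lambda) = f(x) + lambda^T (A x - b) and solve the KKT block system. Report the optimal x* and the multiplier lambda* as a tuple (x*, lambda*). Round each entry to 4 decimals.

Form the Lagrangian:
  L(x, lambda) = (1/2) x^T Q x + c^T x + lambda^T (A x - b)
Stationarity (grad_x L = 0): Q x + c + A^T lambda = 0.
Primal feasibility: A x = b.

This gives the KKT block system:
  [ Q   A^T ] [ x     ]   [-c ]
  [ A    0  ] [ lambda ] = [ b ]

Solving the linear system:
  x*      = (-1.0705, 0.141, 1.2159)
  lambda* = (1.815, 2.8634)
  f(x*)   = 6.1454

x* = (-1.0705, 0.141, 1.2159), lambda* = (1.815, 2.8634)


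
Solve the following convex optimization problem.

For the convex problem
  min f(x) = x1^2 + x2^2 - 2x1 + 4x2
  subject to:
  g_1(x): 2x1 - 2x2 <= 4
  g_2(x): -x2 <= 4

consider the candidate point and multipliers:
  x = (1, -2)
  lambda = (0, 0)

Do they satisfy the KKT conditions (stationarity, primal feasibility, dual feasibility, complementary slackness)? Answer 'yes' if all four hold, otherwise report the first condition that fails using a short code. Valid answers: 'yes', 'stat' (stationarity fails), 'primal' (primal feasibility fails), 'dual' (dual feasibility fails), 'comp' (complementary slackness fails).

Gradient of f: grad f(x) = Q x + c = (0, 0)
Constraint values g_i(x) = a_i^T x - b_i:
  g_1((1, -2)) = 2
  g_2((1, -2)) = -2
Stationarity residual: grad f(x) + sum_i lambda_i a_i = (0, 0)
  -> stationarity OK
Primal feasibility (all g_i <= 0): FAILS
Dual feasibility (all lambda_i >= 0): OK
Complementary slackness (lambda_i * g_i(x) = 0 for all i): OK

Verdict: the first failing condition is primal_feasibility -> primal.

primal


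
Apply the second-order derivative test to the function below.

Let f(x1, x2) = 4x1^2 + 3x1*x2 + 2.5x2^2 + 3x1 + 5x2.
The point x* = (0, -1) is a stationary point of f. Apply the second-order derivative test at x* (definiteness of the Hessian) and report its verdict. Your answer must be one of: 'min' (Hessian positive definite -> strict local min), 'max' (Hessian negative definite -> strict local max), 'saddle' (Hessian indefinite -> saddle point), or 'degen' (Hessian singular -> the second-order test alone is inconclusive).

Compute the Hessian H = grad^2 f:
  H = [[8, 3], [3, 5]]
Verify stationarity: grad f(x*) = H x* + g = (0, 0).
Eigenvalues of H: 3.1459, 9.8541.
Both eigenvalues > 0, so H is positive definite -> x* is a strict local min.

min


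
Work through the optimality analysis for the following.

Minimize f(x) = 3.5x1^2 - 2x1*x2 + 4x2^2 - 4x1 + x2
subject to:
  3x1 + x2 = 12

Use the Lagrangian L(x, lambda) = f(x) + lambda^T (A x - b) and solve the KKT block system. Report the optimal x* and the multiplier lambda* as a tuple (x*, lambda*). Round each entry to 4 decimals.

Form the Lagrangian:
  L(x, lambda) = (1/2) x^T Q x + c^T x + lambda^T (A x - b)
Stationarity (grad_x L = 0): Q x + c + A^T lambda = 0.
Primal feasibility: A x = b.

This gives the KKT block system:
  [ Q   A^T ] [ x     ]   [-c ]
  [ A    0  ] [ lambda ] = [ b ]

Solving the linear system:
  x*      = (3.5055, 1.4835)
  lambda* = (-5.8571)
  f(x*)   = 28.8736

x* = (3.5055, 1.4835), lambda* = (-5.8571)


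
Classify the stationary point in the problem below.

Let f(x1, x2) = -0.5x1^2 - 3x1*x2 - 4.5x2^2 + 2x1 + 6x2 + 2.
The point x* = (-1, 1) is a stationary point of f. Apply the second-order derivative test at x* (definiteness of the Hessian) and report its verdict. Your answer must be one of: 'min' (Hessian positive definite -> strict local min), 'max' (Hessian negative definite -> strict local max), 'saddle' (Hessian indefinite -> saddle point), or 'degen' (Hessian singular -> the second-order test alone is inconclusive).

Compute the Hessian H = grad^2 f:
  H = [[-1, -3], [-3, -9]]
Verify stationarity: grad f(x*) = H x* + g = (0, 0).
Eigenvalues of H: -10, 0.
H has a zero eigenvalue (singular; negative semidefinite but not definite), so H is neither positive definite, negative definite, nor indefinite. The second-order test alone is inconclusive -> degen.
(Indeed, f is constant along the null direction of H through x*, so x* is not a strict local extremum.)

degen


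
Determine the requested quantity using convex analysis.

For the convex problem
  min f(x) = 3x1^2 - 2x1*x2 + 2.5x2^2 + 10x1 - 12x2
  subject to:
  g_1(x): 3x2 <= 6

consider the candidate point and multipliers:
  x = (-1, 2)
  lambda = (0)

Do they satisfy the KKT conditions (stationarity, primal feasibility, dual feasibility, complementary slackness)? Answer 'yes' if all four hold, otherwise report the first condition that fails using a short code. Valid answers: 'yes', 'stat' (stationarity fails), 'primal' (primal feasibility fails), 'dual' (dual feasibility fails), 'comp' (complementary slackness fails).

Gradient of f: grad f(x) = Q x + c = (0, 0)
Constraint values g_i(x) = a_i^T x - b_i:
  g_1((-1, 2)) = 0
Stationarity residual: grad f(x) + sum_i lambda_i a_i = (0, 0)
  -> stationarity OK
Primal feasibility (all g_i <= 0): OK
Dual feasibility (all lambda_i >= 0): OK
Complementary slackness (lambda_i * g_i(x) = 0 for all i): OK

Verdict: yes, KKT holds.

yes


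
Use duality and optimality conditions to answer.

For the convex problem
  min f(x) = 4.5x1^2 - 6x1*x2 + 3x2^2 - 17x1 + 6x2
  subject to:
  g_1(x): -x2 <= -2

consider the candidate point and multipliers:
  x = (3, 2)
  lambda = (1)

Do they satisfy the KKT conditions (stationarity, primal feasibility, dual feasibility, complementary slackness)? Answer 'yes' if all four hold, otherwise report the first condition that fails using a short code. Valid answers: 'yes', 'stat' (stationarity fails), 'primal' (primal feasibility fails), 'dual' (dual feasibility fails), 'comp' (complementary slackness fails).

Gradient of f: grad f(x) = Q x + c = (-2, 0)
Constraint values g_i(x) = a_i^T x - b_i:
  g_1((3, 2)) = 0
Stationarity residual: grad f(x) + sum_i lambda_i a_i = (-2, -1)
  -> stationarity FAILS
Primal feasibility (all g_i <= 0): OK
Dual feasibility (all lambda_i >= 0): OK
Complementary slackness (lambda_i * g_i(x) = 0 for all i): OK

Verdict: the first failing condition is stationarity -> stat.

stat


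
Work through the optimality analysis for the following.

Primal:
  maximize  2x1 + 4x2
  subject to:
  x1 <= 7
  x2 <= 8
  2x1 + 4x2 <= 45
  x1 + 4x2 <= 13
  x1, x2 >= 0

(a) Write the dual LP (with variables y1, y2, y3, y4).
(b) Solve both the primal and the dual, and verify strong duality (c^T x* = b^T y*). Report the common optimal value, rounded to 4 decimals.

The standard primal-dual pair for 'max c^T x s.t. A x <= b, x >= 0' is:
  Dual:  min b^T y  s.t.  A^T y >= c,  y >= 0.

So the dual LP is:
  minimize  7y1 + 8y2 + 45y3 + 13y4
  subject to:
    y1 + 2y3 + y4 >= 2
    y2 + 4y3 + 4y4 >= 4
    y1, y2, y3, y4 >= 0

Solving the primal: x* = (7, 1.5).
  primal value c^T x* = 20.
Solving the dual: y* = (1, 0, 0, 1).
  dual value b^T y* = 20.
Strong duality: c^T x* = b^T y*. Confirmed.

20


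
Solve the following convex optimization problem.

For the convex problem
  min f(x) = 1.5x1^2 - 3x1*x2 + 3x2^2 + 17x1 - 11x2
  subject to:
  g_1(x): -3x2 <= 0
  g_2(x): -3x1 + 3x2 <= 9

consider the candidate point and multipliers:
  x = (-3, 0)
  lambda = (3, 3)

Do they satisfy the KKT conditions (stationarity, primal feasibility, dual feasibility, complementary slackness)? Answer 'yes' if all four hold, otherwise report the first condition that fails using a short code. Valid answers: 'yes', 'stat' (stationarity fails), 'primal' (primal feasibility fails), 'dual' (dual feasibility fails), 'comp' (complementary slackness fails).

Gradient of f: grad f(x) = Q x + c = (8, -2)
Constraint values g_i(x) = a_i^T x - b_i:
  g_1((-3, 0)) = 0
  g_2((-3, 0)) = 0
Stationarity residual: grad f(x) + sum_i lambda_i a_i = (-1, -2)
  -> stationarity FAILS
Primal feasibility (all g_i <= 0): OK
Dual feasibility (all lambda_i >= 0): OK
Complementary slackness (lambda_i * g_i(x) = 0 for all i): OK

Verdict: the first failing condition is stationarity -> stat.

stat


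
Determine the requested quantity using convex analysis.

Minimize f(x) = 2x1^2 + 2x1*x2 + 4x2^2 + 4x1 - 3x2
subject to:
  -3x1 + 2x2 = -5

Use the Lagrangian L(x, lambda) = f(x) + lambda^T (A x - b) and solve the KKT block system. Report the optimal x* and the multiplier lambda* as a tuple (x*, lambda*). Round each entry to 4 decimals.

Form the Lagrangian:
  L(x, lambda) = (1/2) x^T Q x + c^T x + lambda^T (A x - b)
Stationarity (grad_x L = 0): Q x + c + A^T lambda = 0.
Primal feasibility: A x = b.

This gives the KKT block system:
  [ Q   A^T ] [ x     ]   [-c ]
  [ A    0  ] [ lambda ] = [ b ]

Solving the linear system:
  x*      = (1.2679, -0.5982)
  lambda* = (2.625)
  f(x*)   = 9.9955

x* = (1.2679, -0.5982), lambda* = (2.625)


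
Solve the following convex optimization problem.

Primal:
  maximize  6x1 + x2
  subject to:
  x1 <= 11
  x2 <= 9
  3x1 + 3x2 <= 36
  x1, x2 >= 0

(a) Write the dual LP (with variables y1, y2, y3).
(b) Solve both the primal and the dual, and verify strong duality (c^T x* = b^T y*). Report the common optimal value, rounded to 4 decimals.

The standard primal-dual pair for 'max c^T x s.t. A x <= b, x >= 0' is:
  Dual:  min b^T y  s.t.  A^T y >= c,  y >= 0.

So the dual LP is:
  minimize  11y1 + 9y2 + 36y3
  subject to:
    y1 + 3y3 >= 6
    y2 + 3y3 >= 1
    y1, y2, y3 >= 0

Solving the primal: x* = (11, 1).
  primal value c^T x* = 67.
Solving the dual: y* = (5, 0, 0.3333).
  dual value b^T y* = 67.
Strong duality: c^T x* = b^T y*. Confirmed.

67


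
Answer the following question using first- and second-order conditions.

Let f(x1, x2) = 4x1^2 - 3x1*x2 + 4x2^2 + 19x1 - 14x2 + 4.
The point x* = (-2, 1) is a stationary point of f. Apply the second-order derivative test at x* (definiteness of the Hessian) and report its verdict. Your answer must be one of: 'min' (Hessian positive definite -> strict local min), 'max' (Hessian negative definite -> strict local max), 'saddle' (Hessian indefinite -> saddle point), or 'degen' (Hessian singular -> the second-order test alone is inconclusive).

Compute the Hessian H = grad^2 f:
  H = [[8, -3], [-3, 8]]
Verify stationarity: grad f(x*) = H x* + g = (0, 0).
Eigenvalues of H: 5, 11.
Both eigenvalues > 0, so H is positive definite -> x* is a strict local min.

min


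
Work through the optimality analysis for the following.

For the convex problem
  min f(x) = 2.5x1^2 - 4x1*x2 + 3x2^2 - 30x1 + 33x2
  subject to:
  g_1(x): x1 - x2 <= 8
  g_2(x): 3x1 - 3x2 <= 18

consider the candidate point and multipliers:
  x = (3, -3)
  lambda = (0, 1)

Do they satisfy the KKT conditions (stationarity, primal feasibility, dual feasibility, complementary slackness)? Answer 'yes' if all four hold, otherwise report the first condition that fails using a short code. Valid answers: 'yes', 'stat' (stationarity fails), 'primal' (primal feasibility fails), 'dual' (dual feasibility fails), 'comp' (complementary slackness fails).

Gradient of f: grad f(x) = Q x + c = (-3, 3)
Constraint values g_i(x) = a_i^T x - b_i:
  g_1((3, -3)) = -2
  g_2((3, -3)) = 0
Stationarity residual: grad f(x) + sum_i lambda_i a_i = (0, 0)
  -> stationarity OK
Primal feasibility (all g_i <= 0): OK
Dual feasibility (all lambda_i >= 0): OK
Complementary slackness (lambda_i * g_i(x) = 0 for all i): OK

Verdict: yes, KKT holds.

yes


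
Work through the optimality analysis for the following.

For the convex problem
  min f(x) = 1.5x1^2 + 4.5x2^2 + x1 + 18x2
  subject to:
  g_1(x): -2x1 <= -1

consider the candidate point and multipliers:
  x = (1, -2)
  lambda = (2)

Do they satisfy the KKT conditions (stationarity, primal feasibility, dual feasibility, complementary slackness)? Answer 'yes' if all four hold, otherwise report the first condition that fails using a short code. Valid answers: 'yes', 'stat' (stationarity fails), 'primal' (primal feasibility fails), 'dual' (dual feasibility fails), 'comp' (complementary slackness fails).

Gradient of f: grad f(x) = Q x + c = (4, 0)
Constraint values g_i(x) = a_i^T x - b_i:
  g_1((1, -2)) = -1
Stationarity residual: grad f(x) + sum_i lambda_i a_i = (0, 0)
  -> stationarity OK
Primal feasibility (all g_i <= 0): OK
Dual feasibility (all lambda_i >= 0): OK
Complementary slackness (lambda_i * g_i(x) = 0 for all i): FAILS

Verdict: the first failing condition is complementary_slackness -> comp.

comp


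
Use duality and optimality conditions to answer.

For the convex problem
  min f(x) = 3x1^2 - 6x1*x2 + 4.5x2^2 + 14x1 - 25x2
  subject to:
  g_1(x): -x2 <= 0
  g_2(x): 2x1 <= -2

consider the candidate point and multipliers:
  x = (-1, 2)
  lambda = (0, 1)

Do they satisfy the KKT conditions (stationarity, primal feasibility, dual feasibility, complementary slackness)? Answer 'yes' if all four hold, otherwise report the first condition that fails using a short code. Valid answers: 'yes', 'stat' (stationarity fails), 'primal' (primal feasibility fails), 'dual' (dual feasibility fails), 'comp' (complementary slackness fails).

Gradient of f: grad f(x) = Q x + c = (-4, -1)
Constraint values g_i(x) = a_i^T x - b_i:
  g_1((-1, 2)) = -2
  g_2((-1, 2)) = 0
Stationarity residual: grad f(x) + sum_i lambda_i a_i = (-2, -1)
  -> stationarity FAILS
Primal feasibility (all g_i <= 0): OK
Dual feasibility (all lambda_i >= 0): OK
Complementary slackness (lambda_i * g_i(x) = 0 for all i): OK

Verdict: the first failing condition is stationarity -> stat.

stat
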